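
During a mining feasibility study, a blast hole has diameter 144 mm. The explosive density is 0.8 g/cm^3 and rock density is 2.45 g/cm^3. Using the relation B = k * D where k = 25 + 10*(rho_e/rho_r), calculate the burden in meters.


First, compute k:
rho_e / rho_r = 0.8 / 2.45 = 0.3265306122
k = 25 + 10 * 0.3265306122 = 28.26530612
Then, compute burden:
B = k * D / 1000 = 28.26530612 * 144 / 1000
= 4070.204082 / 1000
= 4.0702 m

4.0702 m


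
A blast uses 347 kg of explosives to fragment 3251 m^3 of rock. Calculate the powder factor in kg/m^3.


Powder factor = explosive mass / rock volume
= 347 / 3251
= 0.1067 kg/m^3

0.1067 kg/m^3


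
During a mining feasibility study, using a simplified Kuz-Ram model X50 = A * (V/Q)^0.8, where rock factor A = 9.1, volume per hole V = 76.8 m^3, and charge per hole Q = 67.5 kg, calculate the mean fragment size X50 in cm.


10.0899 cm

Compute V/Q:
V/Q = 76.8 / 67.5 = 1.137777778
Raise to the power 0.8:
(V/Q)^0.8 = 1.137777778^0.8 = 1.108781466
Multiply by A:
X50 = 9.1 * 1.108781466
= 10.0899 cm


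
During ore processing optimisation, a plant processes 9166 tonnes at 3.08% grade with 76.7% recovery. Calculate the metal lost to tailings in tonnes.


65.7789 tonnes

Total metal in feed:
= 9166 * 3.08 / 100 = 282.3128 tonnes
Metal recovered:
= 282.3128 * 76.7 / 100 = 216.5339176 tonnes
Metal lost to tailings:
= 282.3128 - 216.5339176
= 65.7789 tonnes


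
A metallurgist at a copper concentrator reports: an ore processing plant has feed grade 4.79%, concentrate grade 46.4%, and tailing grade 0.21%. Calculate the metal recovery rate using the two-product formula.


Using the two-product formula:
R = 100 * c * (f - t) / (f * (c - t))
Numerator = 100 * 46.4 * (4.79 - 0.21)
= 100 * 46.4 * 4.58
= 21251.2
Denominator = 4.79 * (46.4 - 0.21)
= 4.79 * 46.19
= 221.2501
R = 21251.2 / 221.2501
= 96.0506%

96.0506%


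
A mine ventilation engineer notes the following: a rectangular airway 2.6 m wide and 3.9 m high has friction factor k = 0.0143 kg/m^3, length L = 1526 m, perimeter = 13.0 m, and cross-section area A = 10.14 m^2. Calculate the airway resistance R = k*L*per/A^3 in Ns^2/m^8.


Compute the numerator:
k * L * per = 0.0143 * 1526 * 13.0
= 283.6834
Compute the denominator:
A^3 = 10.14^3 = 1042.590744
Resistance:
R = 283.6834 / 1042.590744
= 0.2721 Ns^2/m^8

0.2721 Ns^2/m^8


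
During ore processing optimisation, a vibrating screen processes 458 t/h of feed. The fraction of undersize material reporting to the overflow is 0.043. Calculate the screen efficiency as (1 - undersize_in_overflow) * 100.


Screen efficiency = (1 - fraction of undersize in overflow) * 100
= (1 - 0.043) * 100
= 0.957 * 100
= 95.7%

95.7%


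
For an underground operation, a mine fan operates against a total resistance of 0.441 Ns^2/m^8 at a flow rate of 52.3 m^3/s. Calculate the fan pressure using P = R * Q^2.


Compute Q^2:
Q^2 = 52.3^2 = 2735.29
Compute pressure:
P = R * Q^2 = 0.441 * 2735.29
= 1206.2629 Pa

1206.2629 Pa


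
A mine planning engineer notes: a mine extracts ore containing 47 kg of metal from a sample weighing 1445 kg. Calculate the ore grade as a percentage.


3.2526%

Ore grade = (metal mass / ore mass) * 100
= (47 / 1445) * 100
= 0.03252595156 * 100
= 3.2526%


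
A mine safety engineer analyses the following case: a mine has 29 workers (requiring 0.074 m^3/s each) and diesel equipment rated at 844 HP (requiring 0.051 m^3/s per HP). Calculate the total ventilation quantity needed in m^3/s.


45.19 m^3/s

Airflow for workers:
Q_people = 29 * 0.074 = 2.146 m^3/s
Airflow for diesel equipment:
Q_diesel = 844 * 0.051 = 43.044 m^3/s
Total ventilation:
Q_total = 2.146 + 43.044
= 45.19 m^3/s


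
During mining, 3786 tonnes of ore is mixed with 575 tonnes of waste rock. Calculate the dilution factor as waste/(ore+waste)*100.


Total material = ore + waste
= 3786 + 575 = 4361 tonnes
Dilution = waste / total * 100
= 575 / 4361 * 100
= 0.131850493 * 100
= 13.185%

13.185%


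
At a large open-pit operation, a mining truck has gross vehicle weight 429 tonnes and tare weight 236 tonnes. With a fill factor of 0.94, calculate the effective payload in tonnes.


Maximum payload = gross - tare
= 429 - 236 = 193 tonnes
Effective payload = max payload * fill factor
= 193 * 0.94
= 181.42 tonnes

181.42 tonnes


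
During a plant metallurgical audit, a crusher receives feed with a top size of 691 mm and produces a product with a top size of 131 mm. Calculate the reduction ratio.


Reduction ratio = feed size / product size
= 691 / 131
= 5.2748

5.2748


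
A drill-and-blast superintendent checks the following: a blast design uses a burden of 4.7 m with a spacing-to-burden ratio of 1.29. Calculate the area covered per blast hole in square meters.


28.4961 m^2

First, find the spacing:
Spacing = burden * ratio = 4.7 * 1.29
= 6.063 m
Then, calculate the area:
Area = burden * spacing = 4.7 * 6.063
= 28.4961 m^2


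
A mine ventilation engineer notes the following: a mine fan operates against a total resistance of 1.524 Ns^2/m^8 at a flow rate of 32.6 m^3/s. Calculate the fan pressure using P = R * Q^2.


Compute Q^2:
Q^2 = 32.6^2 = 1062.76
Compute pressure:
P = R * Q^2 = 1.524 * 1062.76
= 1619.6462 Pa

1619.6462 Pa


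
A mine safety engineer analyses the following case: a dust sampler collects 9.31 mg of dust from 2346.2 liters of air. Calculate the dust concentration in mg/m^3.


3.9681 mg/m^3

Convert liters to m^3: 1 m^3 = 1000 L
Concentration = mass / volume * 1000
= 9.31 / 2346.2 * 1000
= 0.00396811866 * 1000
= 3.9681 mg/m^3


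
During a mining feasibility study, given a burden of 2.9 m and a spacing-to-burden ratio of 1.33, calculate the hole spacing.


3.857 m

Spacing = burden * ratio
= 2.9 * 1.33
= 3.857 m


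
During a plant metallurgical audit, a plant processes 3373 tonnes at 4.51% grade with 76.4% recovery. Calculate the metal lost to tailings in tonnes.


35.9009 tonnes

Total metal in feed:
= 3373 * 4.51 / 100 = 152.1223 tonnes
Metal recovered:
= 152.1223 * 76.4 / 100 = 116.2214372 tonnes
Metal lost to tailings:
= 152.1223 - 116.2214372
= 35.9009 tonnes


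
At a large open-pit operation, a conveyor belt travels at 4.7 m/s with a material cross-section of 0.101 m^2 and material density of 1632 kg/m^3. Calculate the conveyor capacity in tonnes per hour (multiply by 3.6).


Volumetric flow = speed * area
= 4.7 * 0.101 = 0.4747 m^3/s
Mass flow = volumetric * density
= 0.4747 * 1632 = 774.7104 kg/s
Convert to t/h: multiply by 3.6
Capacity = 774.7104 * 3.6
= 2788.9574 t/h

2788.9574 t/h


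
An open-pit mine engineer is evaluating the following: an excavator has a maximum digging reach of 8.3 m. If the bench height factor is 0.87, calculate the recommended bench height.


Bench height = reach * factor
= 8.3 * 0.87
= 7.221 m

7.221 m


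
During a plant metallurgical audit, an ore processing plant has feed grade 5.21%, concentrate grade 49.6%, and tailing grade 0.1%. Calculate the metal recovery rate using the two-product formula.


98.2788%

Using the two-product formula:
R = 100 * c * (f - t) / (f * (c - t))
Numerator = 100 * 49.6 * (5.21 - 0.1)
= 100 * 49.6 * 5.11
= 25345.6
Denominator = 5.21 * (49.6 - 0.1)
= 5.21 * 49.5
= 257.895
R = 25345.6 / 257.895
= 98.2788%


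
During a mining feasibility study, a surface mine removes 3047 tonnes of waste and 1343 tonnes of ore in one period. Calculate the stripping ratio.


2.2688

Stripping ratio = waste tonnage / ore tonnage
= 3047 / 1343
= 2.2688


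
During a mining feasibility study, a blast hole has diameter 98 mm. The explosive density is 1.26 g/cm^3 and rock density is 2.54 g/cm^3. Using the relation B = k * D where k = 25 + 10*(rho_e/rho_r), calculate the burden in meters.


First, compute k:
rho_e / rho_r = 1.26 / 2.54 = 0.4960629921
k = 25 + 10 * 0.4960629921 = 29.96062992
Then, compute burden:
B = k * D / 1000 = 29.96062992 * 98 / 1000
= 2936.141732 / 1000
= 2.9361 m

2.9361 m


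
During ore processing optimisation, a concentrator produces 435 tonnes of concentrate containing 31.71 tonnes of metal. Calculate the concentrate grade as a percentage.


7.2897%

Grade = (metal in concentrate / concentrate mass) * 100
= (31.71 / 435) * 100
= 0.07289655172 * 100
= 7.2897%


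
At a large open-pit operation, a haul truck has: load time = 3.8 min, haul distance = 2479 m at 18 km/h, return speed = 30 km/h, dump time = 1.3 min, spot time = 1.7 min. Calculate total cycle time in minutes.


20.0213 min

Convert haul speed to m/min: 18 * 1000/60 = 300 m/min
Haul time = 2479 / 300 = 8.263333333 min
Convert return speed to m/min: 30 * 1000/60 = 500 m/min
Return time = 2479 / 500 = 4.958 min
Total cycle time:
= 3.8 + 8.263333333 + 1.3 + 4.958 + 1.7
= 20.0213 min


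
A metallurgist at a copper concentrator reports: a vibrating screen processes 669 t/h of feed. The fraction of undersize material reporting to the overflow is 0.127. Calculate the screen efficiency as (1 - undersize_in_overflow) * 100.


87.3%

Screen efficiency = (1 - fraction of undersize in overflow) * 100
= (1 - 0.127) * 100
= 0.873 * 100
= 87.3%


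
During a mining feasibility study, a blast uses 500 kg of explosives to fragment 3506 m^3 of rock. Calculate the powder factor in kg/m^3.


Powder factor = explosive mass / rock volume
= 500 / 3506
= 0.1426 kg/m^3

0.1426 kg/m^3


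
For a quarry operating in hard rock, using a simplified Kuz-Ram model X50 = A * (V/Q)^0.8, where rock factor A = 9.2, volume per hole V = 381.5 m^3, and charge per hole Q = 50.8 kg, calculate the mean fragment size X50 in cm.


46.1628 cm

Compute V/Q:
V/Q = 381.5 / 50.8 = 7.50984252
Raise to the power 0.8:
(V/Q)^0.8 = 7.50984252^0.8 = 5.017699677
Multiply by A:
X50 = 9.2 * 5.017699677
= 46.1628 cm


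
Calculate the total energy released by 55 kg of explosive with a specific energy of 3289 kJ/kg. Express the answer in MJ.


180.895 MJ

Energy = mass * specific_energy / 1000
= 55 * 3289 / 1000
= 180895 / 1000
= 180.895 MJ


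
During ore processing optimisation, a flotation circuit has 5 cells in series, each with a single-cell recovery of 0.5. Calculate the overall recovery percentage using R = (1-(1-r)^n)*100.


96.875%

Complement of single-cell recovery:
1 - r = 1 - 0.5 = 0.5
Raise to power n:
(1 - r)^5 = 0.5^5 = 0.03125
Overall recovery:
R = (1 - 0.03125) * 100
= 96.875%


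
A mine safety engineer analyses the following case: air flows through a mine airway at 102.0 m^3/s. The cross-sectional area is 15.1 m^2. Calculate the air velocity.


Velocity = flow rate / cross-sectional area
= 102.0 / 15.1
= 6.755 m/s

6.755 m/s


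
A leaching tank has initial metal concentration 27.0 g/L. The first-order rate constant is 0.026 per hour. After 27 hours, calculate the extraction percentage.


Compute the exponent:
-k * t = -0.026 * 27 = -0.702
Remaining concentration:
C = 27.0 * exp(-0.702)
= 27.0 * 0.4955931257
= 13.38101439 g/L
Extracted = 27.0 - 13.38101439 = 13.61898561 g/L
Extraction % = 13.61898561 / 27.0 * 100
= 50.4407%

50.4407%


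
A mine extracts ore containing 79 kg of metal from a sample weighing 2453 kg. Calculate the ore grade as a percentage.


3.2205%

Ore grade = (metal mass / ore mass) * 100
= (79 / 2453) * 100
= 0.0322054627 * 100
= 3.2205%


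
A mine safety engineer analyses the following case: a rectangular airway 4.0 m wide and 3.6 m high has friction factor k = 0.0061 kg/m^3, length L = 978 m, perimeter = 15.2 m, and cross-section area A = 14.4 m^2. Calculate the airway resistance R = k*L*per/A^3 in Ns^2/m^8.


Compute the numerator:
k * L * per = 0.0061 * 978 * 15.2
= 90.68016
Compute the denominator:
A^3 = 14.4^3 = 2985.984
Resistance:
R = 90.68016 / 2985.984
= 0.0304 Ns^2/m^8

0.0304 Ns^2/m^8


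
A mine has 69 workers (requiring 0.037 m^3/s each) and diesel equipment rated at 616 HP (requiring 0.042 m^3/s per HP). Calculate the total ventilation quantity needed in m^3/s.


Airflow for workers:
Q_people = 69 * 0.037 = 2.553 m^3/s
Airflow for diesel equipment:
Q_diesel = 616 * 0.042 = 25.872 m^3/s
Total ventilation:
Q_total = 2.553 + 25.872
= 28.425 m^3/s

28.425 m^3/s


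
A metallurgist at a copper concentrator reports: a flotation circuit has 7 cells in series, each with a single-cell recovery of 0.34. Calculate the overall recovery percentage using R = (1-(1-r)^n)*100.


Complement of single-cell recovery:
1 - r = 1 - 0.34 = 0.66
Raise to power n:
(1 - r)^7 = 0.66^7 = 0.05455160701
Overall recovery:
R = (1 - 0.05455160701) * 100
= 94.5448%

94.5448%


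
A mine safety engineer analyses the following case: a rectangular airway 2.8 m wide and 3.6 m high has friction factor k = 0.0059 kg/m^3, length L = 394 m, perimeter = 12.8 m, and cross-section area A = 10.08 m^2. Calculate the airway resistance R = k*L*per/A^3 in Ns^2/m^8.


Compute the numerator:
k * L * per = 0.0059 * 394 * 12.8
= 29.75488
Compute the denominator:
A^3 = 10.08^3 = 1024.192512
Resistance:
R = 29.75488 / 1024.192512
= 0.0291 Ns^2/m^8

0.0291 Ns^2/m^8


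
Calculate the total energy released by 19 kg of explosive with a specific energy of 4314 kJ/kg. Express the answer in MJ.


Energy = mass * specific_energy / 1000
= 19 * 4314 / 1000
= 81966 / 1000
= 81.966 MJ

81.966 MJ


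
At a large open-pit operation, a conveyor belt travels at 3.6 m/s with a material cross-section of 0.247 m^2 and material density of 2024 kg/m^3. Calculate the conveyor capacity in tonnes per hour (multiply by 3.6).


6479.0669 t/h

Volumetric flow = speed * area
= 3.6 * 0.247 = 0.8892 m^3/s
Mass flow = volumetric * density
= 0.8892 * 2024 = 1799.7408 kg/s
Convert to t/h: multiply by 3.6
Capacity = 1799.7408 * 3.6
= 6479.0669 t/h


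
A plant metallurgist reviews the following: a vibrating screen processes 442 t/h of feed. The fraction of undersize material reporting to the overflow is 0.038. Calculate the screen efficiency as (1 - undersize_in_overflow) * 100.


Screen efficiency = (1 - fraction of undersize in overflow) * 100
= (1 - 0.038) * 100
= 0.962 * 100
= 96.2%

96.2%


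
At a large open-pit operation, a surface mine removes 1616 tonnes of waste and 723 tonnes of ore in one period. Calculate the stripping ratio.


Stripping ratio = waste tonnage / ore tonnage
= 1616 / 723
= 2.2351

2.2351


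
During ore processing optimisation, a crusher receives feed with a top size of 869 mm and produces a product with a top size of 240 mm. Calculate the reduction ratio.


Reduction ratio = feed size / product size
= 869 / 240
= 3.6208

3.6208


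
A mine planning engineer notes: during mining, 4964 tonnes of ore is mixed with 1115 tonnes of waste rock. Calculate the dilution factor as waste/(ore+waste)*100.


Total material = ore + waste
= 4964 + 1115 = 6079 tonnes
Dilution = waste / total * 100
= 1115 / 6079 * 100
= 0.1834183254 * 100
= 18.3418%

18.3418%


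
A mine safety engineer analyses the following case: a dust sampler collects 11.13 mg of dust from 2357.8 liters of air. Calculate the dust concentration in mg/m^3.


Convert liters to m^3: 1 m^3 = 1000 L
Concentration = mass / volume * 1000
= 11.13 / 2357.8 * 1000
= 0.004720502163 * 1000
= 4.7205 mg/m^3

4.7205 mg/m^3


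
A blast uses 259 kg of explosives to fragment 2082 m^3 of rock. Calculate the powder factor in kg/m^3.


0.1244 kg/m^3

Powder factor = explosive mass / rock volume
= 259 / 2082
= 0.1244 kg/m^3


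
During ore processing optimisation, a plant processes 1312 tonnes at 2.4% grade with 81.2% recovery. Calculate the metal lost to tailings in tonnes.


5.9197 tonnes

Total metal in feed:
= 1312 * 2.4 / 100 = 31.488 tonnes
Metal recovered:
= 31.488 * 81.2 / 100 = 25.568256 tonnes
Metal lost to tailings:
= 31.488 - 25.568256
= 5.9197 tonnes


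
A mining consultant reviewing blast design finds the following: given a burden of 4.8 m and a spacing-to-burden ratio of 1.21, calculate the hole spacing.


Spacing = burden * ratio
= 4.8 * 1.21
= 5.808 m

5.808 m


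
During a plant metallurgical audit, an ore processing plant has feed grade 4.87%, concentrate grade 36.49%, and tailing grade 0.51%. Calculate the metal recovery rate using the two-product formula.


Using the two-product formula:
R = 100 * c * (f - t) / (f * (c - t))
Numerator = 100 * 36.49 * (4.87 - 0.51)
= 100 * 36.49 * 4.36
= 15909.64
Denominator = 4.87 * (36.49 - 0.51)
= 4.87 * 35.98
= 175.2226
R = 15909.64 / 175.2226
= 90.7967%

90.7967%


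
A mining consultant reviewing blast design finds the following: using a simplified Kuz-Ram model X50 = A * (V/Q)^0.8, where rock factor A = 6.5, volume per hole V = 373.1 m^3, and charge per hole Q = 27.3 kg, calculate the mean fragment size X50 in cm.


52.6555 cm

Compute V/Q:
V/Q = 373.1 / 27.3 = 13.66666667
Raise to the power 0.8:
(V/Q)^0.8 = 13.66666667^0.8 = 8.100840506
Multiply by A:
X50 = 6.5 * 8.100840506
= 52.6555 cm


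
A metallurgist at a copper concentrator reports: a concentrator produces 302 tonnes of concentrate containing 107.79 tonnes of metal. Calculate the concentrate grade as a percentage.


Grade = (metal in concentrate / concentrate mass) * 100
= (107.79 / 302) * 100
= 0.3569205298 * 100
= 35.6921%

35.6921%


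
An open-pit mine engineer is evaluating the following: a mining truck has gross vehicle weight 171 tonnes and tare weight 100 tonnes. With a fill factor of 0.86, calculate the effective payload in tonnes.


Maximum payload = gross - tare
= 171 - 100 = 71 tonnes
Effective payload = max payload * fill factor
= 71 * 0.86
= 61.06 tonnes

61.06 tonnes


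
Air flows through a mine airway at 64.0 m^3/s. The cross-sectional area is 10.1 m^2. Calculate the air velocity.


Velocity = flow rate / cross-sectional area
= 64.0 / 10.1
= 6.3366 m/s

6.3366 m/s


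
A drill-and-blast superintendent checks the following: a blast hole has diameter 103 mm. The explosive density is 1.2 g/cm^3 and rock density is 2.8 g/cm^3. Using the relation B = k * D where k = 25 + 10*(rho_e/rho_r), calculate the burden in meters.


3.0164 m

First, compute k:
rho_e / rho_r = 1.2 / 2.8 = 0.4285714286
k = 25 + 10 * 0.4285714286 = 29.28571429
Then, compute burden:
B = k * D / 1000 = 29.28571429 * 103 / 1000
= 3016.428571 / 1000
= 3.0164 m


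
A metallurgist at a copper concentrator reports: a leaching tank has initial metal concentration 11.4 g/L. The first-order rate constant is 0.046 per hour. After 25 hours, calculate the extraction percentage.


Compute the exponent:
-k * t = -0.046 * 25 = -1.15
Remaining concentration:
C = 11.4 * exp(-1.15)
= 11.4 * 0.3166367694
= 3.609659171 g/L
Extracted = 11.4 - 3.609659171 = 7.790340829 g/L
Extraction % = 7.790340829 / 11.4 * 100
= 68.3363%

68.3363%


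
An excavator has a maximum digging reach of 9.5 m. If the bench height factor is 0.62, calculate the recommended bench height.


Bench height = reach * factor
= 9.5 * 0.62
= 5.89 m

5.89 m


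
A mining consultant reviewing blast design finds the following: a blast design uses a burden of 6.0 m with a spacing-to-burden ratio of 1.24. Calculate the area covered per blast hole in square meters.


First, find the spacing:
Spacing = burden * ratio = 6.0 * 1.24
= 7.44 m
Then, calculate the area:
Area = burden * spacing = 6.0 * 7.44
= 44.64 m^2

44.64 m^2


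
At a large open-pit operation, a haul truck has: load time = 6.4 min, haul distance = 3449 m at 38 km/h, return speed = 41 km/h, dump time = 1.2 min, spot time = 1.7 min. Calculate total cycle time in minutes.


19.7931 min

Convert haul speed to m/min: 38 * 1000/60 = 633.3333333 m/min
Haul time = 3449 / 633.3333333 = 5.445789474 min
Convert return speed to m/min: 41 * 1000/60 = 683.3333333 m/min
Return time = 3449 / 683.3333333 = 5.047317073 min
Total cycle time:
= 6.4 + 5.445789474 + 1.2 + 5.047317073 + 1.7
= 19.7931 min


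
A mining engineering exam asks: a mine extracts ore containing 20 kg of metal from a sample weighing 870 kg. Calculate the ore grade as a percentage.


Ore grade = (metal mass / ore mass) * 100
= (20 / 870) * 100
= 0.02298850575 * 100
= 2.2989%

2.2989%


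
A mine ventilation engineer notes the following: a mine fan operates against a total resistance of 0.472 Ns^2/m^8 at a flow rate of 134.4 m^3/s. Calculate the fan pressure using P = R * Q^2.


Compute Q^2:
Q^2 = 134.4^2 = 18063.36
Compute pressure:
P = R * Q^2 = 0.472 * 18063.36
= 8525.9059 Pa

8525.9059 Pa


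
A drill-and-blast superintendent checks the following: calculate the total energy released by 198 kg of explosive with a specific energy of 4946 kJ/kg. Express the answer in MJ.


979.308 MJ

Energy = mass * specific_energy / 1000
= 198 * 4946 / 1000
= 979308 / 1000
= 979.308 MJ


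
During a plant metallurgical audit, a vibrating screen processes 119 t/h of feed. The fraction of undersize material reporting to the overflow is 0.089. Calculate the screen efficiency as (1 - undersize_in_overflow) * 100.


Screen efficiency = (1 - fraction of undersize in overflow) * 100
= (1 - 0.089) * 100
= 0.911 * 100
= 91.1%

91.1%


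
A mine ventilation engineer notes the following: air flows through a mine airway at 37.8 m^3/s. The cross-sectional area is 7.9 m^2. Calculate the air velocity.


4.7848 m/s

Velocity = flow rate / cross-sectional area
= 37.8 / 7.9
= 4.7848 m/s


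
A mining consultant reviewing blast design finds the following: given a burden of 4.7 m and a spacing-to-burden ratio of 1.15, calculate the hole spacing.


5.405 m

Spacing = burden * ratio
= 4.7 * 1.15
= 5.405 m


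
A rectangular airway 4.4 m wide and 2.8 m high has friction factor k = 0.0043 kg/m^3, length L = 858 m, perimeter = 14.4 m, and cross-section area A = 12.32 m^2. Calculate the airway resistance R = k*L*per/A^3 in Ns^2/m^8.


0.0284 Ns^2/m^8

Compute the numerator:
k * L * per = 0.0043 * 858 * 14.4
= 53.12736
Compute the denominator:
A^3 = 12.32^3 = 1869.959168
Resistance:
R = 53.12736 / 1869.959168
= 0.0284 Ns^2/m^8


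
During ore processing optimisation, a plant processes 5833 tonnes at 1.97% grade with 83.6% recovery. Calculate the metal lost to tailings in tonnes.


18.8453 tonnes

Total metal in feed:
= 5833 * 1.97 / 100 = 114.9101 tonnes
Metal recovered:
= 114.9101 * 83.6 / 100 = 96.0648436 tonnes
Metal lost to tailings:
= 114.9101 - 96.0648436
= 18.8453 tonnes


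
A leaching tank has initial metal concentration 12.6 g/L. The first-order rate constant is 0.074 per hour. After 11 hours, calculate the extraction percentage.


Compute the exponent:
-k * t = -0.074 * 11 = -0.814
Remaining concentration:
C = 12.6 * exp(-0.814)
= 12.6 * 0.4430821881
= 5.58283557 g/L
Extracted = 12.6 - 5.58283557 = 7.01716443 g/L
Extraction % = 7.01716443 / 12.6 * 100
= 55.6918%

55.6918%


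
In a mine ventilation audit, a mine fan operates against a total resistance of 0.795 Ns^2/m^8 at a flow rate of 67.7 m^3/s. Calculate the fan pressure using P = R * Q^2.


3643.7156 Pa

Compute Q^2:
Q^2 = 67.7^2 = 4583.29
Compute pressure:
P = R * Q^2 = 0.795 * 4583.29
= 3643.7156 Pa


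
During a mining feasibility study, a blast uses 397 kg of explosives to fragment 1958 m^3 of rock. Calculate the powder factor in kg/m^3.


0.2028 kg/m^3

Powder factor = explosive mass / rock volume
= 397 / 1958
= 0.2028 kg/m^3


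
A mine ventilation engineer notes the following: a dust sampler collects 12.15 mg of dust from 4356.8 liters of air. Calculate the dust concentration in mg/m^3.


2.7887 mg/m^3

Convert liters to m^3: 1 m^3 = 1000 L
Concentration = mass / volume * 1000
= 12.15 / 4356.8 * 1000
= 0.002788744032 * 1000
= 2.7887 mg/m^3


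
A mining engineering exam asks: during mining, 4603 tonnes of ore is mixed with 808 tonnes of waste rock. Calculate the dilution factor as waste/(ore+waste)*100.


Total material = ore + waste
= 4603 + 808 = 5411 tonnes
Dilution = waste / total * 100
= 808 / 5411 * 100
= 0.1493254482 * 100
= 14.9325%

14.9325%


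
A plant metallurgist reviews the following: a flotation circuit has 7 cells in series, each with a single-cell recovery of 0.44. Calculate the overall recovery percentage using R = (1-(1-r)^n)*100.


98.2729%

Complement of single-cell recovery:
1 - r = 1 - 0.44 = 0.56
Raise to power n:
(1 - r)^7 = 0.56^7 = 0.0172709485
Overall recovery:
R = (1 - 0.0172709485) * 100
= 98.2729%


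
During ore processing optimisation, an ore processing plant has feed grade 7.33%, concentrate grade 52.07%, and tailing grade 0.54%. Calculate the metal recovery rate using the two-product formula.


Using the two-product formula:
R = 100 * c * (f - t) / (f * (c - t))
Numerator = 100 * 52.07 * (7.33 - 0.54)
= 100 * 52.07 * 6.79
= 35355.53
Denominator = 7.33 * (52.07 - 0.54)
= 7.33 * 51.53
= 377.7149
R = 35355.53 / 377.7149
= 93.6037%

93.6037%


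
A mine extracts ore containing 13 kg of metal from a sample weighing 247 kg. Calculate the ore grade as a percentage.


5.2632%

Ore grade = (metal mass / ore mass) * 100
= (13 / 247) * 100
= 0.05263157895 * 100
= 5.2632%


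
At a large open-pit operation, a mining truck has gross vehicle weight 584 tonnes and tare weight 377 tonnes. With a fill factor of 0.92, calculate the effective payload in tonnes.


Maximum payload = gross - tare
= 584 - 377 = 207 tonnes
Effective payload = max payload * fill factor
= 207 * 0.92
= 190.44 tonnes

190.44 tonnes


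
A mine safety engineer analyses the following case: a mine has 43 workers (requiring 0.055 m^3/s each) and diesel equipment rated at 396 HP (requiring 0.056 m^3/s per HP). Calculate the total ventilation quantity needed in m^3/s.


24.541 m^3/s

Airflow for workers:
Q_people = 43 * 0.055 = 2.365 m^3/s
Airflow for diesel equipment:
Q_diesel = 396 * 0.056 = 22.176 m^3/s
Total ventilation:
Q_total = 2.365 + 22.176
= 24.541 m^3/s


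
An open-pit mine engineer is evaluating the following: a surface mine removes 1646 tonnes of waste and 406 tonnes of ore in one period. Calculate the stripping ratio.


4.0542

Stripping ratio = waste tonnage / ore tonnage
= 1646 / 406
= 4.0542


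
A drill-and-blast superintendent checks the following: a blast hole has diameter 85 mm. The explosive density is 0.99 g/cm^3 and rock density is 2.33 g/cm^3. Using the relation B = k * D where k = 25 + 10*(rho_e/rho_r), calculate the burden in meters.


2.4862 m

First, compute k:
rho_e / rho_r = 0.99 / 2.33 = 0.4248927039
k = 25 + 10 * 0.4248927039 = 29.24892704
Then, compute burden:
B = k * D / 1000 = 29.24892704 * 85 / 1000
= 2486.158798 / 1000
= 2.4862 m


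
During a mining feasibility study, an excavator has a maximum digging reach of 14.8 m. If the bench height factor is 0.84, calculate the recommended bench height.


Bench height = reach * factor
= 14.8 * 0.84
= 12.432 m

12.432 m


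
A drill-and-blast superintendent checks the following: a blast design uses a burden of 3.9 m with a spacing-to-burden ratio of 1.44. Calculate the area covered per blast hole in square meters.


21.9024 m^2

First, find the spacing:
Spacing = burden * ratio = 3.9 * 1.44
= 5.616 m
Then, calculate the area:
Area = burden * spacing = 3.9 * 5.616
= 21.9024 m^2


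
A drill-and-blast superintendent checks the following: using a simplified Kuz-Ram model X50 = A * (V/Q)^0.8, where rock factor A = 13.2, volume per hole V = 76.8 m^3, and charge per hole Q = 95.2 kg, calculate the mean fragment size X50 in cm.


Compute V/Q:
V/Q = 76.8 / 95.2 = 0.8067226891
Raise to the power 0.8:
(V/Q)^0.8 = 0.8067226891^0.8 = 0.8421305398
Multiply by A:
X50 = 13.2 * 0.8421305398
= 11.1161 cm

11.1161 cm


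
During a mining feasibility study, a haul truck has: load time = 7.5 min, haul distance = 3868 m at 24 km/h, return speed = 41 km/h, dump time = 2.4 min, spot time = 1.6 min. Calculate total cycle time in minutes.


26.8305 min

Convert haul speed to m/min: 24 * 1000/60 = 400 m/min
Haul time = 3868 / 400 = 9.67 min
Convert return speed to m/min: 41 * 1000/60 = 683.3333333 m/min
Return time = 3868 / 683.3333333 = 5.660487805 min
Total cycle time:
= 7.5 + 9.67 + 2.4 + 5.660487805 + 1.6
= 26.8305 min


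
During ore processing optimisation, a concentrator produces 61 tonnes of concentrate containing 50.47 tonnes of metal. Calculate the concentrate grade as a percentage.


82.7377%

Grade = (metal in concentrate / concentrate mass) * 100
= (50.47 / 61) * 100
= 0.8273770492 * 100
= 82.7377%


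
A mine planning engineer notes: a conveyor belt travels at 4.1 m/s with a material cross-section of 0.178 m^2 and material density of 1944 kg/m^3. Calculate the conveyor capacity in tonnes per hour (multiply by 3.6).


5107.4323 t/h

Volumetric flow = speed * area
= 4.1 * 0.178 = 0.7298 m^3/s
Mass flow = volumetric * density
= 0.7298 * 1944 = 1418.7312 kg/s
Convert to t/h: multiply by 3.6
Capacity = 1418.7312 * 3.6
= 5107.4323 t/h


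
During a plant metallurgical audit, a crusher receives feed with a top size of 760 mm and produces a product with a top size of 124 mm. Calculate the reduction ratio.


Reduction ratio = feed size / product size
= 760 / 124
= 6.129

6.129


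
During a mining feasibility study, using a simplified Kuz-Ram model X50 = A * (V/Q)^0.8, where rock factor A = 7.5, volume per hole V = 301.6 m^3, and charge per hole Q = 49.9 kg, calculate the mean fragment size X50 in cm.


31.6319 cm

Compute V/Q:
V/Q = 301.6 / 49.9 = 6.044088176
Raise to the power 0.8:
(V/Q)^0.8 = 6.044088176^0.8 = 4.217592665
Multiply by A:
X50 = 7.5 * 4.217592665
= 31.6319 cm


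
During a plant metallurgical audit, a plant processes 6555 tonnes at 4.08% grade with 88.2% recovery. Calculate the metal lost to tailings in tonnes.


Total metal in feed:
= 6555 * 4.08 / 100 = 267.444 tonnes
Metal recovered:
= 267.444 * 88.2 / 100 = 235.885608 tonnes
Metal lost to tailings:
= 267.444 - 235.885608
= 31.5584 tonnes

31.5584 tonnes


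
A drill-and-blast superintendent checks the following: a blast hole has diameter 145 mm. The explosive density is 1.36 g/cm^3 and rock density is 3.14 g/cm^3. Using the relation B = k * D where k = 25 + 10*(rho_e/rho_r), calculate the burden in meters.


4.253 m

First, compute k:
rho_e / rho_r = 1.36 / 3.14 = 0.4331210191
k = 25 + 10 * 0.4331210191 = 29.33121019
Then, compute burden:
B = k * D / 1000 = 29.33121019 * 145 / 1000
= 4253.025478 / 1000
= 4.253 m


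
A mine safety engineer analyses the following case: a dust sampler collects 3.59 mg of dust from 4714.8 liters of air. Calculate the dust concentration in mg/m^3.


Convert liters to m^3: 1 m^3 = 1000 L
Concentration = mass / volume * 1000
= 3.59 / 4714.8 * 1000
= 0.0007614320862 * 1000
= 0.7614 mg/m^3

0.7614 mg/m^3


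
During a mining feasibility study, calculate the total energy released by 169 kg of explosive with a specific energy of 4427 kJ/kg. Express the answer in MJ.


748.163 MJ

Energy = mass * specific_energy / 1000
= 169 * 4427 / 1000
= 748163 / 1000
= 748.163 MJ


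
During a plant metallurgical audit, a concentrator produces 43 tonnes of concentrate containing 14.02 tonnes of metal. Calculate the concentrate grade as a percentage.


Grade = (metal in concentrate / concentrate mass) * 100
= (14.02 / 43) * 100
= 0.3260465116 * 100
= 32.6047%

32.6047%


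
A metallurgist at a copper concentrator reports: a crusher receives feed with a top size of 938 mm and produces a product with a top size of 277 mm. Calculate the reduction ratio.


Reduction ratio = feed size / product size
= 938 / 277
= 3.3863

3.3863


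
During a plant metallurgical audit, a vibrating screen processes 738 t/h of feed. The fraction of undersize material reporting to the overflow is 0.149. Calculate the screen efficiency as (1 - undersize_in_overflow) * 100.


85.1%

Screen efficiency = (1 - fraction of undersize in overflow) * 100
= (1 - 0.149) * 100
= 0.851 * 100
= 85.1%


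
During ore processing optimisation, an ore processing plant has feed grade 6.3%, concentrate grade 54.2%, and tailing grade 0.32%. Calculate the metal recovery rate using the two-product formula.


Using the two-product formula:
R = 100 * c * (f - t) / (f * (c - t))
Numerator = 100 * 54.2 * (6.3 - 0.32)
= 100 * 54.2 * 5.98
= 32411.6
Denominator = 6.3 * (54.2 - 0.32)
= 6.3 * 53.88
= 339.444
R = 32411.6 / 339.444
= 95.4844%

95.4844%


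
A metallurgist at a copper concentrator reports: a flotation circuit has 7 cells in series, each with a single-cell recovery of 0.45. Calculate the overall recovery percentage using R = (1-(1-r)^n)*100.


98.4776%

Complement of single-cell recovery:
1 - r = 1 - 0.45 = 0.55
Raise to power n:
(1 - r)^7 = 0.55^7 = 0.01522435234
Overall recovery:
R = (1 - 0.01522435234) * 100
= 98.4776%


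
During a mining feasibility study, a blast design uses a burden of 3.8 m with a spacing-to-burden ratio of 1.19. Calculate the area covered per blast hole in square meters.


First, find the spacing:
Spacing = burden * ratio = 3.8 * 1.19
= 4.522 m
Then, calculate the area:
Area = burden * spacing = 3.8 * 4.522
= 17.1836 m^2

17.1836 m^2


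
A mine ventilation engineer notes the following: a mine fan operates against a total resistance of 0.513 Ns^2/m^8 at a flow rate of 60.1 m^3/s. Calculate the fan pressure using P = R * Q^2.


1852.9611 Pa

Compute Q^2:
Q^2 = 60.1^2 = 3612.01
Compute pressure:
P = R * Q^2 = 0.513 * 3612.01
= 1852.9611 Pa


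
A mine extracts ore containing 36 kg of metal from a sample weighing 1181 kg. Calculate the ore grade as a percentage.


3.0483%

Ore grade = (metal mass / ore mass) * 100
= (36 / 1181) * 100
= 0.03048264183 * 100
= 3.0483%


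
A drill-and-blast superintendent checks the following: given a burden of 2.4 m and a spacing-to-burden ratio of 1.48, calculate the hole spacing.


Spacing = burden * ratio
= 2.4 * 1.48
= 3.552 m

3.552 m


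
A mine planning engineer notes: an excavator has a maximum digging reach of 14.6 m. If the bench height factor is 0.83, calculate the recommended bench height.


Bench height = reach * factor
= 14.6 * 0.83
= 12.118 m

12.118 m


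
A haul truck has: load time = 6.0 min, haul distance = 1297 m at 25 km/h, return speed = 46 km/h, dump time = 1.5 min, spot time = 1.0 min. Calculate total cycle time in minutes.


13.3045 min

Convert haul speed to m/min: 25 * 1000/60 = 416.6666667 m/min
Haul time = 1297 / 416.6666667 = 3.1128 min
Convert return speed to m/min: 46 * 1000/60 = 766.6666667 m/min
Return time = 1297 / 766.6666667 = 1.69173913 min
Total cycle time:
= 6.0 + 3.1128 + 1.5 + 1.69173913 + 1.0
= 13.3045 min


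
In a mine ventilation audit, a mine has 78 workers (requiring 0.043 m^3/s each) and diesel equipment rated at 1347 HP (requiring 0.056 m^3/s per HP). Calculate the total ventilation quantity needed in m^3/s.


78.786 m^3/s

Airflow for workers:
Q_people = 78 * 0.043 = 3.354 m^3/s
Airflow for diesel equipment:
Q_diesel = 1347 * 0.056 = 75.432 m^3/s
Total ventilation:
Q_total = 3.354 + 75.432
= 78.786 m^3/s


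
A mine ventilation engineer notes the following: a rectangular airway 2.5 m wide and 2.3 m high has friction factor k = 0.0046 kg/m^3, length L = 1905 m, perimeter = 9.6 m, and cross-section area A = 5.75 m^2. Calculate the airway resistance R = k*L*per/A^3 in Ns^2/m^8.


Compute the numerator:
k * L * per = 0.0046 * 1905 * 9.6
= 84.1248
Compute the denominator:
A^3 = 5.75^3 = 190.109375
Resistance:
R = 84.1248 / 190.109375
= 0.4425 Ns^2/m^8

0.4425 Ns^2/m^8


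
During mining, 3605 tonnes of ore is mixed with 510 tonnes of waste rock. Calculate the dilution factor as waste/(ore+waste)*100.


Total material = ore + waste
= 3605 + 510 = 4115 tonnes
Dilution = waste / total * 100
= 510 / 4115 * 100
= 0.1239368165 * 100
= 12.3937%

12.3937%


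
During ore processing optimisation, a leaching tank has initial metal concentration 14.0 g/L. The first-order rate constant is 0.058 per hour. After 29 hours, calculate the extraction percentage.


81.3998%

Compute the exponent:
-k * t = -0.058 * 29 = -1.682
Remaining concentration:
C = 14.0 * exp(-1.682)
= 14.0 * 0.1860016006
= 2.604022408 g/L
Extracted = 14.0 - 2.604022408 = 11.39597759 g/L
Extraction % = 11.39597759 / 14.0 * 100
= 81.3998%


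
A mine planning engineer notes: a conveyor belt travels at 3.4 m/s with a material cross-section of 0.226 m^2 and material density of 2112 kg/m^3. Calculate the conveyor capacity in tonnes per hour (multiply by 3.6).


5842.2989 t/h

Volumetric flow = speed * area
= 3.4 * 0.226 = 0.7684 m^3/s
Mass flow = volumetric * density
= 0.7684 * 2112 = 1622.8608 kg/s
Convert to t/h: multiply by 3.6
Capacity = 1622.8608 * 3.6
= 5842.2989 t/h


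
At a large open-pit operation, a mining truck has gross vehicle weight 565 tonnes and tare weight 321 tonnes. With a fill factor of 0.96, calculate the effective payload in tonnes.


234.24 tonnes

Maximum payload = gross - tare
= 565 - 321 = 244 tonnes
Effective payload = max payload * fill factor
= 244 * 0.96
= 234.24 tonnes


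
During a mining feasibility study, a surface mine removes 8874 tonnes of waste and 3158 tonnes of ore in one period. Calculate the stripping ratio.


2.81

Stripping ratio = waste tonnage / ore tonnage
= 8874 / 3158
= 2.81


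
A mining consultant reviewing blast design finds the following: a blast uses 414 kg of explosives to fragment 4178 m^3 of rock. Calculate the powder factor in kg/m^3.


Powder factor = explosive mass / rock volume
= 414 / 4178
= 0.0991 kg/m^3

0.0991 kg/m^3


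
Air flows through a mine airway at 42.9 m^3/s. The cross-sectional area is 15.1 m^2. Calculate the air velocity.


2.8411 m/s

Velocity = flow rate / cross-sectional area
= 42.9 / 15.1
= 2.8411 m/s


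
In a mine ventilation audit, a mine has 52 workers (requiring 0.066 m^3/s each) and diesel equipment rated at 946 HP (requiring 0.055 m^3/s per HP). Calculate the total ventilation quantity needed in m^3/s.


55.462 m^3/s

Airflow for workers:
Q_people = 52 * 0.066 = 3.432 m^3/s
Airflow for diesel equipment:
Q_diesel = 946 * 0.055 = 52.03 m^3/s
Total ventilation:
Q_total = 3.432 + 52.03
= 55.462 m^3/s


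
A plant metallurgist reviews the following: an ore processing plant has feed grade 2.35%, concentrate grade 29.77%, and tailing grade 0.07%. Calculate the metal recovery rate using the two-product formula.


Using the two-product formula:
R = 100 * c * (f - t) / (f * (c - t))
Numerator = 100 * 29.77 * (2.35 - 0.07)
= 100 * 29.77 * 2.28
= 6787.56
Denominator = 2.35 * (29.77 - 0.07)
= 2.35 * 29.7
= 69.795
R = 6787.56 / 69.795
= 97.2499%

97.2499%


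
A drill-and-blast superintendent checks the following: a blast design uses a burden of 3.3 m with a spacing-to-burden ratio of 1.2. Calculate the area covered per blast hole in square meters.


First, find the spacing:
Spacing = burden * ratio = 3.3 * 1.2
= 3.96 m
Then, calculate the area:
Area = burden * spacing = 3.3 * 3.96
= 13.068 m^2

13.068 m^2


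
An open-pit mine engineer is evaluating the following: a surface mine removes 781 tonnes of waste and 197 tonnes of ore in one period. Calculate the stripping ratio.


3.9645

Stripping ratio = waste tonnage / ore tonnage
= 781 / 197
= 3.9645


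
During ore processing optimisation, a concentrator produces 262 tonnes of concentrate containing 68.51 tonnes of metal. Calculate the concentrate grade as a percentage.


Grade = (metal in concentrate / concentrate mass) * 100
= (68.51 / 262) * 100
= 0.2614885496 * 100
= 26.1489%

26.1489%


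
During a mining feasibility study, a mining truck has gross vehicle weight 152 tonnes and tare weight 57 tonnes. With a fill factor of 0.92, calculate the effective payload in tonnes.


Maximum payload = gross - tare
= 152 - 57 = 95 tonnes
Effective payload = max payload * fill factor
= 95 * 0.92
= 87.4 tonnes

87.4 tonnes


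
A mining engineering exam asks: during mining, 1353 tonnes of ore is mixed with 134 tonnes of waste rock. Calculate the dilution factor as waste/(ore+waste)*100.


Total material = ore + waste
= 1353 + 134 = 1487 tonnes
Dilution = waste / total * 100
= 134 / 1487 * 100
= 0.09011432414 * 100
= 9.0114%

9.0114%
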